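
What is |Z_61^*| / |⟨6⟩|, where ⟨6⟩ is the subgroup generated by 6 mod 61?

1

ord(6) | φ(61) = 61 − 1 = 60 = 2^2 · 3 · 5.
Divisors of 60: 1, 2, 3, 4, 5, 6, 10, 12, 15, 20, 30, 60.
Evaluate successive powers at the divisors of 60:
6^1 ≡ 6
6^2 ≡ 36
6^3 ≡ 33
6^4 ≡ 15
6^5 ≡ 29
6^6 ≡ 52
6^10 ≡ 48
6^12 ≡ 20
6^15 ≡ 50
6^20 ≡ 47
6^30 ≡ 60
6^60 ≡ 1
The order of 6 is 60, so the subgroup it generates has 60 elements.
Index = |(Z/61Z)^×| / |⟨6⟩| = 60 / 60 = 1.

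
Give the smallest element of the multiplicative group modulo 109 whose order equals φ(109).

6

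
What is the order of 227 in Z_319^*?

By Lagrange's theorem, ord_319(227) divides φ(319) = φ(11·29) = (11−1)·(29−1) = 10·28 = 280 = 2^3 · 5 · 7.
Divisors of 280: 1, 2, 4, 5, 7, 8, 10, 14, 20, 28, 35, 40, 56, 70, 140, 280.
Check 227^d mod 319 for each divisor in increasing order:
227^1 ≡ 227
227^2 ≡ 170
227^4 ≡ 190
227^5 ≡ 65
227^7 ≡ 204
227^8 ≡ 53
227^10 ≡ 78
227^14 ≡ 146
227^20 ≡ 23
227^28 ≡ 262
227^35 ≡ 175
227^40 ≡ 210
227^56 ≡ 59
227^70 ≡ 1
So ord_319(227) = 70.

70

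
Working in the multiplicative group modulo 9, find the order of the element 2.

6

ord(2) | φ(9) = φ(3^2) = 3·(3−1) = 6 = 2 · 3.
Divisors of 6: 1, 2, 3, 6.
Test each divisor d:
2^1 ≡ 2
2^2 ≡ 4
2^3 ≡ 8
2^6 ≡ 1
So ord_9(2) = 6.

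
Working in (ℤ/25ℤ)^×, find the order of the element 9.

The order of 9 must divide φ(25) = φ(5^2) = 5·(5−1) = 20 = 2^2 · 5.
Divisors of 20: 1, 2, 4, 5, 10, 20.
Compute 9^d (mod 25) for the divisors d until we hit 1:
9^1 ≡ 9 (mod 25)
9^2 ≡ 6 (mod 25)
9^4 ≡ 11 (mod 25)
9^5 ≡ 24 (mod 25)
9^10 ≡ 1 (mod 25) ✓
The smallest such exponent is 10, so the order of 9 is 10.

10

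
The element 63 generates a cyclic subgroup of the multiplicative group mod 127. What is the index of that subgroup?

9

Since 63 ∈ (Z/127Z)^×, its order divides φ(127) = 127 − 1 = 126 = 2 · 3^2 · 7.
Divisors of 126: 1, 2, 3, 6, 7, 9, 14, 18, 21, 42, 63, 126.
Check 63^d mod 127 for each divisor in increasing order:
63^1 ≡ 63
63^2 ≡ 32
63^3 ≡ 111
63^6 ≡ 2
63^7 ≡ 126
63^9 ≡ 95
63^14 ≡ 1
The order of 63 is 14, so the subgroup it generates has 14 elements.
[(Z/127Z)^× : ⟨63⟩] = 126/14 = 9.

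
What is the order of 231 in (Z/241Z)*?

15

Since 231 ∈ (Z/241Z)^×, its order divides φ(241) = 241 − 1 = 240 = 2^4 · 3 · 5.
Divisors of 240: 1, 2, 3, 4, 5, 6, 8, 10, 12, 15, 16, 20, 24, 30, 40, 48, 60, 80, 120, 240.
Compute 231^d (mod 241) for the divisors d until we hit 1:
231^1 ≡ 231 (mod 241)
231^2 ≡ 100 (mod 241)
231^3 ≡ 205 (mod 241)
231^4 ≡ 119 (mod 241)
231^5 ≡ 15 (mod 241)
231^6 ≡ 91 (mod 241)
231^8 ≡ 183 (mod 241)
231^10 ≡ 225 (mod 241)
231^12 ≡ 87 (mod 241)
231^15 ≡ 1 (mod 241) ✓
Hence ord(231) = 15.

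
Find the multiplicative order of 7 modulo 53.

The order of 7 must divide φ(53) = 53 − 1 = 52 = 2^2 · 13.
Divisors of 52: 1, 2, 4, 13, 26, 52.
Check 7^d mod 53 for each divisor in increasing order:
7^1 ≡ 7 (mod 53)
7^2 ≡ 49 (mod 53)
7^4 ≡ 16 (mod 53)
7^13 ≡ 52 (mod 53)
7^26 ≡ 1 (mod 53) ✓
So ord_53(7) = 26.

26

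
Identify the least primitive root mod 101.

2

φ(101) = 101 − 1 = 100 = 2^2 · 5^2.
Test candidates g = 2, 3, … against the prime factors q ∈ {2, 5} of φ(101): g is a generator iff g^(100/q) ≢ 1 for every such q.
g = 2: 2^50 ≡ 100; 2^20 ≡ 95 — none is 1, so 2 is a primitive root.
So 2 is the smallest generator of (Z/101Z)^×.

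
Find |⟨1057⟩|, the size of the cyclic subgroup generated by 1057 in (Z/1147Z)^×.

90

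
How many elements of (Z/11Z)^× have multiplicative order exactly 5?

φ(11) = 11 − 1 = 10 = 2 · 5.
(Z/11Z)^× is cyclic (|G| = 10); a cyclic group of order m has exactly φ(d) elements of each order d | m, and none otherwise.
5 | 10, and φ(5) = 5 − 1 = 4.

4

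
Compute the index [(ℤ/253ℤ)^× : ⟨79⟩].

2

The order of 79 must divide φ(253) = φ(11·23) = (11−1)·(23−1) = 10·22 = 220 = 2^2 · 5 · 11.
Divisors of 220: 1, 2, 4, 5, 10, 11, 20, 22, 44, 55, 110, 220.
Check 79^d mod 253 for each divisor in increasing order:
79^1 ≡ 79 (mod 253)
79^2 ≡ 169 (mod 253)
79^4 ≡ 225 (mod 253)
79^5 ≡ 65 (mod 253)
79^10 ≡ 177 (mod 253)
79^11 ≡ 68 (mod 253)
79^20 ≡ 210 (mod 253)
79^22 ≡ 70 (mod 253)
79^44 ≡ 93 (mod 253)
79^55 ≡ 252 (mod 253)
79^110 ≡ 1 (mod 253) ✓
So ord_253(79) = 110, hence |⟨79⟩| = 110.
Index = |(Z/253Z)^×| / |⟨79⟩| = 220 / 110 = 2.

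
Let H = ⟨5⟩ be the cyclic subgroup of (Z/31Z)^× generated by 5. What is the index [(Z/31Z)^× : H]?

10

ord(5) | φ(31) = 31 − 1 = 30 = 2 · 3 · 5.
Divisors of 30: 1, 2, 3, 5, 6, 10, 15, 30.
Test each divisor d:
5^1 ≡ 5 (mod 31)
5^2 ≡ 25 (mod 31)
5^3 ≡ 1 (mod 31) ✓
The order of 5 is 3, so the subgroup it generates has 3 elements.
[(Z/31Z)^× : ⟨5⟩] = 30/3 = 10.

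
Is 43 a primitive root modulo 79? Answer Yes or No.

Yes

φ(79) = 79 − 1 = 78 = 2 · 3 · 13.
It suffices to check that the order of 43 is not a proper divisor of 78: compute 43^(78/q) for q ∈ {2, 3, 13}.
43^39 ≡ 78 (mod 79)  [q = 2: ≢ 1 ✓]
43^26 ≡ 23 (mod 79)  [q = 3: ≢ 1 ✓]
43^6 ≡ 62 (mod 79)  [q = 13: ≢ 1 ✓]
Every test exponent gives a nontrivial residue, hence 43 generates the full group.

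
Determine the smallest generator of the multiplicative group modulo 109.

6

φ(109) = 109 − 1 = 108 = 2^2 · 3^3.
Test candidates g = 2, 3, … against the prime factors q ∈ {2, 3} of φ(109): g is a generator iff g^(108/q) ≢ 1 for every such q.
g = 2: 2^54 ≡ 108; 2^36 ≡ 1 — hits 1, so not a primitive root.
g = 3: 3^54 ≡ 1 — hits 1, so not a primitive root.
g = 4: 4^54 ≡ 1 — hits 1, so not a primitive root.
g = 5: 5^54 ≡ 1 — hits 1, so not a primitive root.
g = 6: 6^54 ≡ 108; 6^36 ≡ 63 — none is 1, so 6 is a primitive root.
So 6 is the smallest generator of (Z/109Z)^×.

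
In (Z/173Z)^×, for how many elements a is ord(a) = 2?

1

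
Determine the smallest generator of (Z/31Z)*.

φ(31) = 31 − 1 = 30 = 2 · 3 · 5.
g is a primitive root iff g^(30/q) ≢ 1 (mod 31) for each prime q ∈ {2, 3, 5}.
g = 2: 2^15 ≡ 1 — hits 1, so not a primitive root.
g = 3: 3^15 ≡ 30; 3^10 ≡ 25; 3^6 ≡ 16 — none is 1, so 3 is a primitive root.
The smallest primitive root modulo 31 is 3.

3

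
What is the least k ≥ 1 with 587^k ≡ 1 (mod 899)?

The order of 587 must divide φ(899) = φ(29·31) = (29−1)·(31−1) = 28·30 = 840 = 2^3 · 3 · 5 · 7.
Divisors of 840: 1, 2, 3, 4, 5, 6, 7, 8, 10, 12, 14, 15, 20, 21, 24, 28, 30, 35, 40, 42, 56, 60, 70, 84, 105, 120, 140, 168, 210, 280, 420, 840.
Compute 587^d (mod 899) for the divisors d until we hit 1:
587^1 ≡ 587
587^2 ≡ 252
587^3 ≡ 488
587^4 ≡ 574
587^5 ≡ 712
587^6 ≡ 808
587^7 ≡ 523
587^8 ≡ 442
587^10 ≡ 807
587^12 ≡ 190
587^14 ≡ 233
587^15 ≡ 123
587^20 ≡ 373
587^21 ≡ 494
587^24 ≡ 140
587^28 ≡ 349
587^30 ≡ 745
587^35 ≡ 30
587^40 ≡ 683
587^42 ≡ 407
587^56 ≡ 436
587^60 ≡ 342
587^70 ≡ 1
Hence ord(587) = 70.

70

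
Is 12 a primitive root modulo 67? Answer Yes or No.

Yes

φ(67) = 67 − 1 = 66 = 2 · 3 · 11.
An element g generates (Z/67Z)^× iff g^(66/q) ≢ 1 (mod 67) for each prime q ∈ {2, 3, 11}.
12^33 ≡ 66 (mod 67)  [q = 2: ≢ 1 ✓]
12^22 ≡ 29 (mod 67)  [q = 3: ≢ 1 ✓]
12^6 ≡ 62 (mod 67)  [q = 11: ≢ 1 ✓]
All checks pass, so 12 has order 66 and is a primitive root modulo 67.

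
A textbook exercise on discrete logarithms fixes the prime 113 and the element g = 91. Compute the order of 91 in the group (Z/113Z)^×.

56

The order of 91 must divide φ(113) = 113 − 1 = 112 = 2^4 · 7.
Divisors of 112: 1, 2, 4, 7, 8, 14, 16, 28, 56, 112.
Compute 91^d (mod 113) for the divisors d until we hit 1:
91^1 ≡ 91 (mod 113)
91^2 ≡ 32 (mod 113)
91^4 ≡ 7 (mod 113)
91^7 ≡ 44 (mod 113)
91^8 ≡ 49 (mod 113)
91^14 ≡ 15 (mod 113)
91^16 ≡ 28 (mod 113)
91^28 ≡ 112 (mod 113)
91^56 ≡ 1 (mod 113) ✓
The smallest such exponent is 56, so the order of 91 is 56.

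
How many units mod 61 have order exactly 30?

8

φ(61) = 61 − 1 = 60 = 2^2 · 3 · 5.
Since (Z/61Z)^× is cyclic of order 60, the number of elements of order d is φ(d) when d | 60 and 0 otherwise.
30 = 2 · 3 · 5 divides 60, and φ(30) = 8.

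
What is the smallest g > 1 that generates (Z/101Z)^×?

2

φ(101) = 101 − 1 = 100 = 2^2 · 5^2.
Test candidates g = 2, 3, … against the prime factors q ∈ {2, 5} of φ(101): g is a generator iff g^(100/q) ≢ 1 for every such q.
g = 2: 2^50 ≡ 100; 2^20 ≡ 95 — none is 1, so 2 is a primitive root.
So 2 is the smallest generator of (Z/101Z)^×.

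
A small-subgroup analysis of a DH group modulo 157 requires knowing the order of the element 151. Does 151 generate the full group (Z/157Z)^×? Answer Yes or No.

Yes

φ(157) = 157 − 1 = 156 = 2^2 · 3 · 13.
It suffices to check that the order of 151 is not a proper divisor of 156: compute 151^(156/q) for q ∈ {2, 3, 13}.
151^78 ≡ 156 (mod 157)  [q = 2: ≢ 1 ✓]
151^52 ≡ 12 (mod 157)  [q = 3: ≢ 1 ✓]
151^12 ≡ 101 (mod 157)  [q = 13: ≢ 1 ✓]
All checks pass, so 151 has order 156 and is a primitive root modulo 157.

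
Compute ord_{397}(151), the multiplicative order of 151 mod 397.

33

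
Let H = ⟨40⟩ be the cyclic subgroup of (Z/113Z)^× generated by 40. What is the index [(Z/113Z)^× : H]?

7

Since 40 ∈ (Z/113Z)^×, its order divides φ(113) = 113 − 1 = 112 = 2^4 · 7.
Divisors of 112: 1, 2, 4, 7, 8, 14, 16, 28, 56, 112.
Check 40^d mod 113 for each divisor in increasing order:
40^1 ≡ 40 (mod 113)
40^2 ≡ 18 (mod 113)
40^4 ≡ 98 (mod 113)
40^7 ≡ 48 (mod 113)
40^8 ≡ 112 (mod 113)
40^14 ≡ 44 (mod 113)
40^16 ≡ 1 (mod 113) ✓
So ord_113(40) = 16, hence |⟨40⟩| = 16.
[(Z/113Z)^× : ⟨40⟩] = 112/16 = 7.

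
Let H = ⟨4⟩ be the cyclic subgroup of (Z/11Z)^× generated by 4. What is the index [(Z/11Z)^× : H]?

ord(4) | φ(11) = 11 − 1 = 10 = 2 · 5.
Divisors of 10: 1, 2, 5, 10.
Check 4^d mod 11 for each divisor in increasing order:
4^1 ≡ 4 (mod 11)
4^2 ≡ 5 (mod 11)
4^5 ≡ 1 (mod 11) ✓
Thus |⟨4⟩| = ord(4) = 5.
Index = |(Z/11Z)^×| / |⟨4⟩| = 10 / 5 = 2.

2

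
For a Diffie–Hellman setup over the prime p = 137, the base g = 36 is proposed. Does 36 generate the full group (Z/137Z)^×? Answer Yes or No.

No

φ(137) = 137 − 1 = 136 = 2^3 · 17.
It suffices to check that the order of 36 is not a proper divisor of 136: compute 36^(136/q) for q ∈ {2, 17}.
36^68 ≡ 1 (mod 137)  [q = 2: ≡ 1 ✗]
36^8 ≡ 16 (mod 137)  [q = 17: ≢ 1 ✓]
36^68 ≡ 1 shows ord(36) | 68, strictly less than φ(137); not a primitive root.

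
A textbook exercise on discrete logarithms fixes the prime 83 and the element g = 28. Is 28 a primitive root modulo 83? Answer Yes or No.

φ(83) = 83 − 1 = 82 = 2 · 41.
An element g generates (Z/83Z)^× iff g^(82/q) ≢ 1 (mod 83) for each prime q ∈ {2, 41}.
28^41 ≡ 1 (mod 83)  [q = 2: ≡ 1 ✗]
28^2 ≡ 37 (mod 83)  [q = 41: ≢ 1 ✓]
The check at q = 2 fails, so 28 generates a proper subgroup.

No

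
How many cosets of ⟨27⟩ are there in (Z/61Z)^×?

ord(27) | φ(61) = 61 − 1 = 60 = 2^2 · 3 · 5.
Divisors of 60: 1, 2, 3, 4, 5, 6, 10, 12, 15, 20, 30, 60.
Check 27^d mod 61 for each divisor in increasing order:
27^1 ≡ 27 (mod 61)
27^2 ≡ 58 (mod 61)
27^3 ≡ 41 (mod 61)
27^4 ≡ 9 (mod 61)
27^5 ≡ 60 (mod 61)
27^6 ≡ 34 (mod 61)
27^10 ≡ 1 (mod 61) ✓
The order of 27 is 10, so the subgroup it generates has 10 elements.
The index is φ(61) / ord(27) = 60 / 10 = 6.

6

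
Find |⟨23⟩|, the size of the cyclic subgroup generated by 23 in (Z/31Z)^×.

10

By Lagrange's theorem, ord_31(23) divides φ(31) = 31 − 1 = 30 = 2 · 3 · 5.
Divisors of 30: 1, 2, 3, 5, 6, 10, 15, 30.
Test each divisor d:
23^1 ≡ 23
23^2 ≡ 2
23^3 ≡ 15
23^5 ≡ 30
23^6 ≡ 8
23^10 ≡ 1
The smallest such exponent is 10, so the order of 23 is 10.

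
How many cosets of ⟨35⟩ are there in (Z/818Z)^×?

1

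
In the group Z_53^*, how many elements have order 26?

φ(53) = 53 − 1 = 52 = 2^2 · 13.
(Z/53Z)^× is cyclic (|G| = 52); a cyclic group of order m has exactly φ(d) elements of each order d | m, and none otherwise.
26 = 2 · 13 divides 52, and φ(26) = 12.

12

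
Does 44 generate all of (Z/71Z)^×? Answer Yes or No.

φ(71) = 71 − 1 = 70 = 2 · 5 · 7.
Test 44^(70/q) mod 71 for each prime factor q of 70:
44^35 ≡ 70 (mod 71)  [q = 2: ≢ 1 ✓]
44^14 ≡ 57 (mod 71)  [q = 5: ≢ 1 ✓]
44^10 ≡ 45 (mod 71)  [q = 7: ≢ 1 ✓]
All checks pass, so 44 has order 70 and is a primitive root modulo 71.

Yes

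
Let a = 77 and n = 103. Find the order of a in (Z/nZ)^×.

102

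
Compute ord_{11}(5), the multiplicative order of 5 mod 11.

5

Since 5 ∈ (Z/11Z)^×, its order divides φ(11) = 11 − 1 = 10 = 2 · 5.
Divisors of 10: 1, 2, 5, 10.
Compute 5^d (mod 11) for the divisors d until we hit 1:
5^1 ≡ 5 (mod 11)
5^2 ≡ 3 (mod 11)
5^5 ≡ 1 (mod 11) ✓
Hence ord(5) = 5.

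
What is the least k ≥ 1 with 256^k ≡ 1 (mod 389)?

Since 256 ∈ (Z/389Z)^×, its order divides φ(389) = 389 − 1 = 388 = 2^2 · 97.
Divisors of 388: 1, 2, 4, 97, 194, 388.
Test each divisor d:
256^1 ≡ 256 (mod 389)
256^2 ≡ 184 (mod 389)
256^4 ≡ 13 (mod 389)
256^97 ≡ 1 (mod 389) ✓
The smallest such exponent is 97, so the order of 256 is 97.

97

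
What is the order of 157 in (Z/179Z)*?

178

By Lagrange's theorem, ord_179(157) divides φ(179) = 179 − 1 = 178 = 2 · 89.
Divisors of 178: 1, 2, 89, 178.
Compute 157^d (mod 179) for the divisors d until we hit 1:
157^1 ≡ 157 (mod 179)
157^2 ≡ 126 (mod 179)
157^89 ≡ 178 (mod 179)
157^178 ≡ 1 (mod 179) ✓
Hence ord(157) = 178.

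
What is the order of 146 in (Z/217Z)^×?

30

ord(146) | φ(217) = φ(7·31) = (7−1)·(31−1) = 6·30 = 180 = 2^2 · 3^2 · 5.
Divisors of 180: 1, 2, 3, 4, 5, 6, 9, 10, 12, 15, 18, 20, 30, 36, 45, 60, 90, 180.
Test each divisor d:
146^1 ≡ 146 (mod 217)
146^2 ≡ 50 (mod 217)
146^3 ≡ 139 (mod 217)
146^4 ≡ 113 (mod 217)
146^5 ≡ 6 (mod 217)
146^6 ≡ 8 (mod 217)
146^9 ≡ 27 (mod 217)
146^10 ≡ 36 (mod 217)
146^12 ≡ 64 (mod 217)
146^15 ≡ 216 (mod 217)
146^18 ≡ 78 (mod 217)
146^20 ≡ 211 (mod 217)
146^30 ≡ 1 (mod 217) ✓
Therefore the multiplicative order of 146 modulo 217 is 30.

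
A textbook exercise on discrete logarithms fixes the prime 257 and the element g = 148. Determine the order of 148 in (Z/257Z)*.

256

The order of 148 must divide φ(257) = 257 − 1 = 256 = 2^8.
Divisors of 256: 1, 2, 4, 8, 16, 32, 64, 128, 256.
Test each divisor d:
148^1 ≡ 148
148^2 ≡ 59
148^4 ≡ 140
148^8 ≡ 68
148^16 ≡ 255
148^32 ≡ 4
148^64 ≡ 16
148^128 ≡ 256
148^256 ≡ 1
The smallest such exponent is 256, so the order of 148 is 256.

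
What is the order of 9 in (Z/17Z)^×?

The order of 9 must divide φ(17) = 17 − 1 = 16 = 2^4.
Divisors of 16: 1, 2, 4, 8, 16.
Check 9^d mod 17 for each divisor in increasing order:
9^1 ≡ 9 (mod 17)
9^2 ≡ 13 (mod 17)
9^4 ≡ 16 (mod 17)
9^8 ≡ 1 (mod 17) ✓
Hence ord(9) = 8.

8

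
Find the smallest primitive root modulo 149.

2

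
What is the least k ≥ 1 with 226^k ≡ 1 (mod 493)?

112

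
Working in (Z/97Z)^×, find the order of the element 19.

Since 19 ∈ (Z/97Z)^×, its order divides φ(97) = 97 − 1 = 96 = 2^5 · 3.
Divisors of 96: 1, 2, 3, 4, 6, 8, 12, 16, 24, 32, 48, 96.
Evaluate successive powers at the divisors of 96:
19^1 ≡ 19 (mod 97)
19^2 ≡ 70 (mod 97)
19^3 ≡ 69 (mod 97)
19^4 ≡ 50 (mod 97)
19^6 ≡ 8 (mod 97)
19^8 ≡ 75 (mod 97)
19^12 ≡ 64 (mod 97)
19^16 ≡ 96 (mod 97)
19^24 ≡ 22 (mod 97)
19^32 ≡ 1 (mod 97) ✓
Therefore the multiplicative order of 19 modulo 97 is 32.

32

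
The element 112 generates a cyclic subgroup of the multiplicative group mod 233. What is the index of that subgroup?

2

ord(112) | φ(233) = 233 − 1 = 232 = 2^3 · 29.
Divisors of 232: 1, 2, 4, 8, 29, 58, 116, 232.
Test each divisor d:
112^1 ≡ 112
112^2 ≡ 195
112^4 ≡ 46
112^8 ≡ 19
112^29 ≡ 89
112^58 ≡ 232
112^116 ≡ 1
Thus |⟨112⟩| = ord(112) = 116.
[(Z/233Z)^× : ⟨112⟩] = 232/116 = 2.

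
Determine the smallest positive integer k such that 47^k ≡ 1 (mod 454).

113

By Lagrange's theorem, ord_454(47) divides φ(454) = φ(2)·φ(227) = 1·226 = 226 = 2 · 113.
Divisors of 226: 1, 2, 113, 226.
Compute 47^d (mod 454) for the divisors d until we hit 1:
47^1 ≡ 47 (mod 454)
47^2 ≡ 393 (mod 454)
47^113 ≡ 1 (mod 454) ✓
The smallest such exponent is 113, so the order of 47 is 113.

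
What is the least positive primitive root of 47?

5

φ(47) = 47 − 1 = 46 = 2 · 23.
g is a primitive root iff g^(46/q) ≢ 1 (mod 47) for each prime q ∈ {2, 23}.
g = 2: 2^23 ≡ 1 — hits 1, so not a primitive root.
g = 3: 3^23 ≡ 1 — hits 1, so not a primitive root.
g = 4: 4^23 ≡ 1 — hits 1, so not a primitive root.
g = 5: 5^23 ≡ 46; 5^2 ≡ 25 — none is 1, so 5 is a primitive root.
Hence the least primitive root of 47 is 5.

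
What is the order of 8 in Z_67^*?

By Lagrange's theorem, ord_67(8) divides φ(67) = 67 − 1 = 66 = 2 · 3 · 11.
Divisors of 66: 1, 2, 3, 6, 11, 22, 33, 66.
Check 8^d mod 67 for each divisor in increasing order:
8^1 ≡ 8 (mod 67)
8^2 ≡ 64 (mod 67)
8^3 ≡ 43 (mod 67)
8^6 ≡ 40 (mod 67)
8^11 ≡ 66 (mod 67)
8^22 ≡ 1 (mod 67) ✓
Hence ord(8) = 22.

22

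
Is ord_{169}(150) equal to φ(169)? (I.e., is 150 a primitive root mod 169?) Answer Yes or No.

No

φ(169) = φ(13^2) = 13·(13−1) = 156 = 2^2 · 3 · 13.
Test 150^(156/q) mod 169 for each prime factor q of 156:
150^78 ≡ 168 (mod 169)  [q = 2: ≢ 1 ✓]
150^52 ≡ 22 (mod 169)  [q = 3: ≢ 1 ✓]
150^12 ≡ 1 (mod 169)  [q = 13: ≡ 1 ✗]
150^12 ≡ 1 shows ord(150) | 12, strictly less than φ(169); not a primitive root.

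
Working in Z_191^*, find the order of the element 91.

190

Since 91 ∈ (Z/191Z)^×, its order divides φ(191) = 191 − 1 = 190 = 2 · 5 · 19.
Divisors of 190: 1, 2, 5, 10, 19, 38, 95, 190.
Evaluate successive powers at the divisors of 190:
91^1 ≡ 91 (mod 191)
91^2 ≡ 68 (mod 191)
91^5 ≡ 11 (mod 191)
91^10 ≡ 121 (mod 191)
91^19 ≡ 142 (mod 191)
91^38 ≡ 109 (mod 191)
91^95 ≡ 190 (mod 191)
91^190 ≡ 1 (mod 191) ✓
Therefore the multiplicative order of 91 modulo 191 is 190.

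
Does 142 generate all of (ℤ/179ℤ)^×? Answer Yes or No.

φ(179) = 179 − 1 = 178 = 2 · 89.
It suffices to check that the order of 142 is not a proper divisor of 178: compute 142^(178/q) for q ∈ {2, 89}.
142^89 ≡ 1 (mod 179)  [q = 2: ≡ 1 ✗]
142^2 ≡ 116 (mod 179)  [q = 89: ≢ 1 ✓]
Since 142^89 ≡ 1, the order of 142 divides 89 < 178, so 142 is not a primitive root.

No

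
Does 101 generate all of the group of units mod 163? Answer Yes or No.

φ(163) = 163 − 1 = 162 = 2 · 3^4.
An element g generates (Z/163Z)^× iff g^(162/q) ≢ 1 (mod 163) for each prime q ∈ {2, 3}.
101^81 ≡ 162 (mod 163)  [q = 2: ≢ 1 ✓]
101^54 ≡ 104 (mod 163)  [q = 3: ≢ 1 ✓]
Every test exponent gives a nontrivial residue, hence 101 generates the full group.

Yes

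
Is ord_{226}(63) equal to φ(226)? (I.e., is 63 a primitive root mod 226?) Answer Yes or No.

No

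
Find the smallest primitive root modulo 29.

φ(29) = 29 − 1 = 28 = 2^2 · 7.
g is a primitive root iff g^(28/q) ≢ 1 (mod 29) for each prime q ∈ {2, 7}.
g = 2: 2^14 ≡ 28; 2^4 ≡ 16 — none is 1, so 2 is a primitive root.
The smallest primitive root modulo 29 is 2.

2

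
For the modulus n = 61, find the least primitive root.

φ(61) = 61 − 1 = 60 = 2^2 · 3 · 5.
Test candidates g = 2, 3, … against the prime factors q ∈ {2, 3, 5} of φ(61): g is a generator iff g^(60/q) ≢ 1 for every such q.
g = 2: 2^30 ≡ 60; 2^20 ≡ 47; 2^12 ≡ 9 — none is 1, so 2 is a primitive root.
Hence the least primitive root of 61 is 2.

2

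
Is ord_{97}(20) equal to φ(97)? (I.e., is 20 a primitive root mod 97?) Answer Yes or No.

No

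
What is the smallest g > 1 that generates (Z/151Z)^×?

φ(151) = 151 − 1 = 150 = 2 · 3 · 5^2.
Test candidates g = 2, 3, … against the prime factors q ∈ {2, 3, 5} of φ(151): g is a generator iff g^(150/q) ≢ 1 for every such q.
g = 2: 2^75 ≡ 1 — hits 1, so not a primitive root.
g = 3: 3^75 ≡ 150; 3^50 ≡ 1 — hits 1, so not a primitive root.
g = 4: 4^75 ≡ 1 — hits 1, so not a primitive root.
g = 5: 5^75 ≡ 1 — hits 1, so not a primitive root.
g = 6: 6^75 ≡ 150; 6^50 ≡ 32; 6^30 ≡ 59 — none is 1, so 6 is a primitive root.
So 6 is the smallest generator of (Z/151Z)^×.

6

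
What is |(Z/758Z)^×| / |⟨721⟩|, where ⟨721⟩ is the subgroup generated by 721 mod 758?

3

Since 721 ∈ (Z/758Z)^×, its order divides φ(758) = φ(2)·φ(379) = 1·378 = 378 = 2 · 3^3 · 7.
Divisors of 378: 1, 2, 3, 6, 7, 9, 14, 18, 21, 27, 42, 54, 63, 126, 189, 378.
Compute 721^d (mod 758) for the divisors d until we hit 1:
721^1 ≡ 721
721^2 ≡ 611
721^3 ≡ 133
721^6 ≡ 255
721^7 ≡ 419
721^9 ≡ 563
721^14 ≡ 463
721^18 ≡ 125
721^21 ≡ 707
721^27 ≡ 639
721^42 ≡ 327
721^54 ≡ 517
721^63 ≡ 757
721^126 ≡ 1
So ord_758(721) = 126, hence |⟨721⟩| = 126.
Index = |(Z/758Z)^×| / |⟨721⟩| = 378 / 126 = 3.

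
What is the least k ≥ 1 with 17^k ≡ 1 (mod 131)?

130

The order of 17 must divide φ(131) = 131 − 1 = 130 = 2 · 5 · 13.
Divisors of 130: 1, 2, 5, 10, 13, 26, 65, 130.
Evaluate successive powers at the divisors of 130:
17^1 ≡ 17 (mod 131)
17^2 ≡ 27 (mod 131)
17^5 ≡ 79 (mod 131)
17^10 ≡ 84 (mod 131)
17^13 ≡ 42 (mod 131)
17^26 ≡ 61 (mod 131)
17^65 ≡ 130 (mod 131)
17^130 ≡ 1 (mod 131) ✓
So ord_131(17) = 130.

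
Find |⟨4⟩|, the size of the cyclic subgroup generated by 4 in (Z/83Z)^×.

Since 4 ∈ (Z/83Z)^×, its order divides φ(83) = 83 − 1 = 82 = 2 · 41.
Divisors of 82: 1, 2, 41, 82.
Test each divisor d:
4^1 ≡ 4
4^2 ≡ 16
4^41 ≡ 1
Hence ord(4) = 41.

41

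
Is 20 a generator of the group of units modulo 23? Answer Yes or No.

φ(23) = 23 − 1 = 22 = 2 · 11.
An element g generates (Z/23Z)^× iff g^(22/q) ≢ 1 (mod 23) for each prime q ∈ {2, 11}.
20^11 ≡ 22 (mod 23)  [q = 2: ≢ 1 ✓]
20^2 ≡ 9 (mod 23)  [q = 11: ≢ 1 ✓]
All checks pass, so 20 has order 22 and is a primitive root modulo 23.

Yes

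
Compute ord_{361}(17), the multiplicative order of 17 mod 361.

Since 17 ∈ (Z/361Z)^×, its order divides φ(361) = φ(19^2) = 19·(19−1) = 342 = 2 · 3^2 · 19.
Divisors of 342: 1, 2, 3, 6, 9, 18, 19, 38, 57, 114, 171, 342.
Check 17^d mod 361 for each divisor in increasing order:
17^1 ≡ 17 (mod 361)
17^2 ≡ 289 (mod 361)
17^3 ≡ 220 (mod 361)
17^6 ≡ 26 (mod 361)
17^9 ≡ 305 (mod 361)
17^18 ≡ 248 (mod 361)
17^19 ≡ 245 (mod 361)
17^38 ≡ 99 (mod 361)
17^57 ≡ 68 (mod 361)
17^114 ≡ 292 (mod 361)
17^171 ≡ 1 (mod 361) ✓
The smallest such exponent is 171, so the order of 17 is 171.

171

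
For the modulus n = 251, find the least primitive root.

φ(251) = 251 − 1 = 250 = 2 · 5^3.
g is a primitive root iff g^(250/q) ≢ 1 (mod 251) for each prime q ∈ {2, 5}.
g = 2: 2^125 ≡ 250; 2^50 ≡ 1 — hits 1, so not a primitive root.
g = 3: 3^125 ≡ 1 — hits 1, so not a primitive root.
g = 4: 4^125 ≡ 1 — hits 1, so not a primitive root.
g = 5: 5^125 ≡ 1 — hits 1, so not a primitive root.
g = 6: 6^125 ≡ 250; 6^50 ≡ 219 — none is 1, so 6 is a primitive root.
So 6 is the smallest generator of (Z/251Z)^×.

6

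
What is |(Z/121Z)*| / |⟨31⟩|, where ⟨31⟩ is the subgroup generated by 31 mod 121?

Since 31 ∈ (Z/121Z)^×, its order divides φ(121) = φ(11^2) = 11·(11−1) = 110 = 2 · 5 · 11.
Divisors of 110: 1, 2, 5, 10, 11, 22, 55, 110.
Test each divisor d:
31^1 ≡ 31 (mod 121)
31^2 ≡ 114 (mod 121)
31^5 ≡ 67 (mod 121)
31^10 ≡ 12 (mod 121)
31^11 ≡ 9 (mod 121)
31^22 ≡ 81 (mod 121)
31^55 ≡ 1 (mod 121) ✓
The order of 31 is 55, so the subgroup it generates has 55 elements.
[(Z/121Z)^× : ⟨31⟩] = 110/55 = 2.

2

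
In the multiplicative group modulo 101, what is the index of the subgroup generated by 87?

Since 87 ∈ (Z/101Z)^×, its order divides φ(101) = 101 − 1 = 100 = 2^2 · 5^2.
Divisors of 100: 1, 2, 4, 5, 10, 20, 25, 50, 100.
Check 87^d mod 101 for each divisor in increasing order:
87^1 ≡ 87 (mod 101)
87^2 ≡ 95 (mod 101)
87^4 ≡ 36 (mod 101)
87^5 ≡ 1 (mod 101) ✓
The order of 87 is 5, so the subgroup it generates has 5 elements.
Index = |(Z/101Z)^×| / |⟨87⟩| = 100 / 5 = 20.

20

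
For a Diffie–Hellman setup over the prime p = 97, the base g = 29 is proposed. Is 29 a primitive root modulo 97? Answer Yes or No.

Yes

φ(97) = 97 − 1 = 96 = 2^5 · 3.
It suffices to check that the order of 29 is not a proper divisor of 96: compute 29^(96/q) for q ∈ {2, 3}.
29^48 ≡ 96 (mod 97)  [q = 2: ≢ 1 ✓]
29^32 ≡ 35 (mod 97)  [q = 3: ≢ 1 ✓]
All checks pass, so 29 has order 96 and is a primitive root modulo 97.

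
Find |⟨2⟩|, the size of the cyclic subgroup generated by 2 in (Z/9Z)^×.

6

Since 2 ∈ (Z/9Z)^×, its order divides φ(9) = φ(3^2) = 3·(3−1) = 6 = 2 · 3.
Divisors of 6: 1, 2, 3, 6.
Compute 2^d (mod 9) for the divisors d until we hit 1:
2^1 ≡ 2 (mod 9)
2^2 ≡ 4 (mod 9)
2^3 ≡ 8 (mod 9)
2^6 ≡ 1 (mod 9) ✓
Hence ord(2) = 6.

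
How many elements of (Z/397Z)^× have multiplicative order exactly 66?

φ(397) = 397 − 1 = 396 = 2^2 · 3^2 · 11.
Since (Z/397Z)^× is cyclic of order 396, the number of elements of order d is φ(d) when d | 396 and 0 otherwise.
66 = 2 · 3 · 11 divides 396, and φ(66) = 20.

20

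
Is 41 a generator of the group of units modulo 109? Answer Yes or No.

φ(109) = 109 − 1 = 108 = 2^2 · 3^3.
Test 41^(108/q) mod 109 for each prime factor q of 108:
41^54 ≡ 108 (mod 109)  [q = 2: ≢ 1 ✓]
41^36 ≡ 1 (mod 109)  [q = 3: ≡ 1 ✗]
41^36 ≡ 1 shows ord(41) | 36, strictly less than φ(109); not a primitive root.

No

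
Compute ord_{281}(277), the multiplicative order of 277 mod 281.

ord(277) | φ(281) = 281 − 1 = 280 = 2^3 · 5 · 7.
Divisors of 280: 1, 2, 4, 5, 7, 8, 10, 14, 20, 28, 35, 40, 56, 70, 140, 280.
Check 277^d mod 281 for each divisor in increasing order:
277^1 ≡ 277 (mod 281)
277^2 ≡ 16 (mod 281)
277^4 ≡ 256 (mod 281)
277^5 ≡ 100 (mod 281)
277^7 ≡ 195 (mod 281)
277^8 ≡ 63 (mod 281)
277^10 ≡ 165 (mod 281)
277^14 ≡ 90 (mod 281)
277^20 ≡ 249 (mod 281)
277^28 ≡ 232 (mod 281)
277^35 ≡ 280 (mod 281)
277^40 ≡ 181 (mod 281)
277^56 ≡ 153 (mod 281)
277^70 ≡ 1 (mod 281) ✓
Therefore the multiplicative order of 277 modulo 281 is 70.

70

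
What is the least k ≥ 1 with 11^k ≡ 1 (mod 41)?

40

ord(11) | φ(41) = 41 − 1 = 40 = 2^3 · 5.
Divisors of 40: 1, 2, 4, 5, 8, 10, 20, 40.
Check 11^d mod 41 for each divisor in increasing order:
11^1 ≡ 11 (mod 41)
11^2 ≡ 39 (mod 41)
11^4 ≡ 4 (mod 41)
11^5 ≡ 3 (mod 41)
11^8 ≡ 16 (mod 41)
11^10 ≡ 9 (mod 41)
11^20 ≡ 40 (mod 41)
11^40 ≡ 1 (mod 41) ✓
Therefore the multiplicative order of 11 modulo 41 is 40.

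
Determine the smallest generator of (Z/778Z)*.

3

φ(778) = φ(2)·φ(389) = 1·388 = 388 = 2^2 · 97.
g is a primitive root iff g^(388/q) ≢ 1 (mod 778) for each prime q ∈ {2, 97}.
g = 2: gcd(2, 778) = 2 > 1, not a unit — skip.
g = 3: 3^194 ≡ 777; 3^4 ≡ 81 — none is 1, so 3 is a primitive root.
The smallest primitive root modulo 778 is 3.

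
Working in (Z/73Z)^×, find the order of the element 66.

Since 66 ∈ (Z/73Z)^×, its order divides φ(73) = 73 − 1 = 72 = 2^3 · 3^2.
Divisors of 72: 1, 2, 3, 4, 6, 8, 9, 12, 18, 24, 36, 72.
Check 66^d mod 73 for each divisor in increasing order:
66^1 ≡ 66
66^2 ≡ 49
66^3 ≡ 22
66^4 ≡ 65
66^6 ≡ 46
66^8 ≡ 64
66^9 ≡ 63
66^12 ≡ 72
66^18 ≡ 27
66^24 ≡ 1
Hence ord(66) = 24.

24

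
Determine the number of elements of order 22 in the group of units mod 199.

10

φ(199) = 199 − 1 = 198 = 2 · 3^2 · 11.
(Z/199Z)^× is cyclic (|G| = 198); a cyclic group of order m has exactly φ(d) elements of each order d | m, and none otherwise.
22 = 2 · 11 divides 198, and φ(22) = 10.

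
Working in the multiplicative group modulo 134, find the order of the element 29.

ord(29) | φ(134) = φ(2)·φ(67) = 1·66 = 66 = 2 · 3 · 11.
Divisors of 66: 1, 2, 3, 6, 11, 22, 33, 66.
Check 29^d mod 134 for each divisor in increasing order:
29^1 ≡ 29
29^2 ≡ 37
29^3 ≡ 1
Hence ord(29) = 3.

3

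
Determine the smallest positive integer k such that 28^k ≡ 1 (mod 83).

41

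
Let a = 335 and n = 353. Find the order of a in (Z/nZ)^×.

By Lagrange's theorem, ord_353(335) divides φ(353) = 353 − 1 = 352 = 2^5 · 11.
Divisors of 352: 1, 2, 4, 8, 11, 16, 22, 32, 44, 88, 176, 352.
Evaluate successive powers at the divisors of 352:
335^1 ≡ 335 (mod 353)
335^2 ≡ 324 (mod 353)
335^4 ≡ 135 (mod 353)
335^8 ≡ 222 (mod 353)
335^11 ≡ 100 (mod 353)
335^16 ≡ 217 (mod 353)
335^22 ≡ 116 (mod 353)
335^32 ≡ 140 (mod 353)
335^44 ≡ 42 (mod 353)
335^88 ≡ 352 (mod 353)
335^176 ≡ 1 (mod 353) ✓
Hence ord(335) = 176.

176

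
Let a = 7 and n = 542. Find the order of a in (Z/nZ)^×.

By Lagrange's theorem, ord_542(7) divides φ(542) = φ(2)·φ(271) = 1·270 = 270 = 2 · 3^3 · 5.
Divisors of 270: 1, 2, 3, 5, 6, 9, 10, 15, 18, 27, 30, 45, 54, 90, 135, 270.
Evaluate successive powers at the divisors of 270:
7^1 ≡ 7 (mod 542)
7^2 ≡ 49 (mod 542)
7^3 ≡ 343 (mod 542)
7^5 ≡ 5 (mod 542)
7^6 ≡ 35 (mod 542)
7^9 ≡ 81 (mod 542)
7^10 ≡ 25 (mod 542)
7^15 ≡ 125 (mod 542)
7^18 ≡ 57 (mod 542)
7^27 ≡ 281 (mod 542)
7^30 ≡ 449 (mod 542)
7^45 ≡ 299 (mod 542)
7^54 ≡ 371 (mod 542)
7^90 ≡ 513 (mod 542)
7^135 ≡ 1 (mod 542) ✓
Hence ord(7) = 135.

135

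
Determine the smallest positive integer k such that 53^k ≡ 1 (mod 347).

173

ord(53) | φ(347) = 347 − 1 = 346 = 2 · 173.
Divisors of 346: 1, 2, 173, 346.
Evaluate successive powers at the divisors of 346:
53^1 ≡ 53 (mod 347)
53^2 ≡ 33 (mod 347)
53^173 ≡ 1 (mod 347) ✓
The smallest such exponent is 173, so the order of 53 is 173.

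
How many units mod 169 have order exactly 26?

12

φ(169) = φ(13^2) = 13·(13−1) = 156 = 2^2 · 3 · 13.
In a cyclic group of order 156, there are φ(d) elements of order d for each divisor d of 156, and zero for non-divisors.
26 = 2 · 13 divides 156, and φ(26) = 12.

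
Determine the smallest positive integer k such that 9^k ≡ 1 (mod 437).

By Lagrange's theorem, ord_437(9) divides φ(437) = φ(19·23) = (19−1)·(23−1) = 18·22 = 396 = 2^2 · 3^2 · 11.
Divisors of 396: 1, 2, 3, 4, 6, 9, 11, 12, 18, 22, 33, 36, 44, 66, 99, 132, 198, 396.
Check 9^d mod 437 for each divisor in increasing order:
9^1 ≡ 9 (mod 437)
9^2 ≡ 81 (mod 437)
9^3 ≡ 292 (mod 437)
9^4 ≡ 6 (mod 437)
9^6 ≡ 49 (mod 437)
9^9 ≡ 324 (mod 437)
9^11 ≡ 24 (mod 437)
9^12 ≡ 216 (mod 437)
9^18 ≡ 96 (mod 437)
9^22 ≡ 139 (mod 437)
9^33 ≡ 277 (mod 437)
9^36 ≡ 39 (mod 437)
9^44 ≡ 93 (mod 437)
9^66 ≡ 254 (mod 437)
9^99 ≡ 1 (mod 437) ✓
Hence ord(9) = 99.

99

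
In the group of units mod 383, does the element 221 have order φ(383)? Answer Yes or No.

φ(383) = 383 − 1 = 382 = 2 · 191.
Test 221^(382/q) mod 383 for each prime factor q of 382:
221^191 ≡ 382 (mod 383)  [q = 2: ≢ 1 ✓]
221^2 ≡ 200 (mod 383)  [q = 191: ≢ 1 ✓]
Every test exponent gives a nontrivial residue, hence 221 generates the full group.

Yes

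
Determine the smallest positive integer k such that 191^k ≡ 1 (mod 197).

7

ord(191) | φ(197) = 197 − 1 = 196 = 2^2 · 7^2.
Divisors of 196: 1, 2, 4, 7, 14, 28, 49, 98, 196.
Test each divisor d:
191^1 ≡ 191 (mod 197)
191^2 ≡ 36 (mod 197)
191^4 ≡ 114 (mod 197)
191^7 ≡ 1 (mod 197) ✓
Hence ord(191) = 7.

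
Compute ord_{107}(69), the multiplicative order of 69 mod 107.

Since 69 ∈ (Z/107Z)^×, its order divides φ(107) = 107 − 1 = 106 = 2 · 53.
Divisors of 106: 1, 2, 53, 106.
Evaluate successive powers at the divisors of 106:
69^1 ≡ 69
69^2 ≡ 53
69^53 ≡ 1
The smallest such exponent is 53, so the order of 69 is 53.

53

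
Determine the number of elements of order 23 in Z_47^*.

22

φ(47) = 47 − 1 = 46 = 2 · 23.
In a cyclic group of order 46, there are φ(d) elements of order d for each divisor d of 46, and zero for non-divisors.
23 | 46, and φ(23) = 23 − 1 = 22.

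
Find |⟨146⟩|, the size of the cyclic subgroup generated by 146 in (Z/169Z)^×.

3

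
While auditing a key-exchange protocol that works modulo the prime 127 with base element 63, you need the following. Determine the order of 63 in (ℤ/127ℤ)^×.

ord(63) | φ(127) = 127 − 1 = 126 = 2 · 3^2 · 7.
Divisors of 126: 1, 2, 3, 6, 7, 9, 14, 18, 21, 42, 63, 126.
Compute 63^d (mod 127) for the divisors d until we hit 1:
63^1 ≡ 63 (mod 127)
63^2 ≡ 32 (mod 127)
63^3 ≡ 111 (mod 127)
63^6 ≡ 2 (mod 127)
63^7 ≡ 126 (mod 127)
63^9 ≡ 95 (mod 127)
63^14 ≡ 1 (mod 127) ✓
Hence ord(63) = 14.

14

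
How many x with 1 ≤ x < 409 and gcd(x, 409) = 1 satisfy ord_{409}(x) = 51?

φ(409) = 409 − 1 = 408 = 2^3 · 3 · 17.
Since (Z/409Z)^× is cyclic of order 408, the number of elements of order d is φ(d) when d | 408 and 0 otherwise.
51 = 3 · 17 divides 408, and φ(51) = 32.

32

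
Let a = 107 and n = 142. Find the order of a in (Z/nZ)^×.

ord(107) | φ(142) = φ(2)·φ(71) = 1·70 = 70 = 2 · 5 · 7.
Divisors of 70: 1, 2, 5, 7, 10, 14, 35, 70.
Check 107^d mod 142 for each divisor in increasing order:
107^1 ≡ 107
107^2 ≡ 89
107^5 ≡ 91
107^7 ≡ 5
107^10 ≡ 45
107^14 ≡ 25
107^35 ≡ 1
Therefore the multiplicative order of 107 modulo 142 is 35.

35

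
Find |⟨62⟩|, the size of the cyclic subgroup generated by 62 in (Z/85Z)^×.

16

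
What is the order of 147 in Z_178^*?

88

By Lagrange's theorem, ord_178(147) divides φ(178) = φ(2)·φ(89) = 1·88 = 88 = 2^3 · 11.
Divisors of 88: 1, 2, 4, 8, 11, 22, 44, 88.
Compute 147^d (mod 178) for the divisors d until we hit 1:
147^1 ≡ 147 (mod 178)
147^2 ≡ 71 (mod 178)
147^4 ≡ 57 (mod 178)
147^8 ≡ 45 (mod 178)
147^11 ≡ 101 (mod 178)
147^22 ≡ 55 (mod 178)
147^44 ≡ 177 (mod 178)
147^88 ≡ 1 (mod 178) ✓
So ord_178(147) = 88.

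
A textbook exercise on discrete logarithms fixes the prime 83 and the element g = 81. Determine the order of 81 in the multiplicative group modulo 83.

Since 81 ∈ (Z/83Z)^×, its order divides φ(83) = 83 − 1 = 82 = 2 · 41.
Divisors of 82: 1, 2, 41, 82.
Check 81^d mod 83 for each divisor in increasing order:
81^1 ≡ 81
81^2 ≡ 4
81^41 ≡ 1
Hence ord(81) = 41.

41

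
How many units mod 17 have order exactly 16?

8

φ(17) = 17 − 1 = 16 = 2^4.
Since (Z/17Z)^× is cyclic of order 16, the number of elements of order d is φ(d) when d | 16 and 0 otherwise.
16 = 2^4 divides 16, and φ(16) = 8.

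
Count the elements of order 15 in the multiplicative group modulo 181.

8

φ(181) = 181 − 1 = 180 = 2^2 · 3^2 · 5.
(Z/181Z)^× is cyclic (|G| = 180); a cyclic group of order m has exactly φ(d) elements of each order d | m, and none otherwise.
15 = 3 · 5 divides 180, and φ(15) = 8.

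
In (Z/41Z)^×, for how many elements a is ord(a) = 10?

4

φ(41) = 41 − 1 = 40 = 2^3 · 5.
(Z/41Z)^× is cyclic (|G| = 40); a cyclic group of order m has exactly φ(d) elements of each order d | m, and none otherwise.
10 = 2 · 5 divides 40, and φ(10) = 4.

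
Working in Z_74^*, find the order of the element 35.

36

The order of 35 must divide φ(74) = φ(2)·φ(37) = 1·36 = 36 = 2^2 · 3^2.
Divisors of 36: 1, 2, 3, 4, 6, 9, 12, 18, 36.
Check 35^d mod 74 for each divisor in increasing order:
35^1 ≡ 35 (mod 74)
35^2 ≡ 41 (mod 74)
35^3 ≡ 29 (mod 74)
35^4 ≡ 53 (mod 74)
35^6 ≡ 27 (mod 74)
35^9 ≡ 43 (mod 74)
35^12 ≡ 63 (mod 74)
35^18 ≡ 73 (mod 74)
35^36 ≡ 1 (mod 74) ✓
The smallest such exponent is 36, so the order of 35 is 36.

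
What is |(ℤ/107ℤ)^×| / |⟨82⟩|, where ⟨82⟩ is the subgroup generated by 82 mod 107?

1

The order of 82 must divide φ(107) = 107 − 1 = 106 = 2 · 53.
Divisors of 106: 1, 2, 53, 106.
Evaluate successive powers at the divisors of 106:
82^1 ≡ 82
82^2 ≡ 90
82^53 ≡ 106
82^106 ≡ 1
The order of 82 is 106, so the subgroup it generates has 106 elements.
The index is φ(107) / ord(82) = 106 / 106 = 1.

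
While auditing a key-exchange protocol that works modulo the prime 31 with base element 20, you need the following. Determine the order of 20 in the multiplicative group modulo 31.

15

The order of 20 must divide φ(31) = 31 − 1 = 30 = 2 · 3 · 5.
Divisors of 30: 1, 2, 3, 5, 6, 10, 15, 30.
Test each divisor d:
20^1 ≡ 20 (mod 31)
20^2 ≡ 28 (mod 31)
20^3 ≡ 2 (mod 31)
20^5 ≡ 25 (mod 31)
20^6 ≡ 4 (mod 31)
20^10 ≡ 5 (mod 31)
20^15 ≡ 1 (mod 31) ✓
Hence ord(20) = 15.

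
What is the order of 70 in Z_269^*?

67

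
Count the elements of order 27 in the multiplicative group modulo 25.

0

φ(25) = φ(5^2) = 5·(5−1) = 20 = 2^2 · 5.
In a cyclic group of order 20, there are φ(d) elements of order d for each divisor d of 20, and zero for non-divisors.
Here 20 is not a multiple of 27, so there are no elements of order 27.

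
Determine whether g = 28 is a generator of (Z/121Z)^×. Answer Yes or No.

Yes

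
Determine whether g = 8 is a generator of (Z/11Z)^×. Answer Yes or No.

φ(11) = 11 − 1 = 10 = 2 · 5.
An element g generates (Z/11Z)^× iff g^(10/q) ≢ 1 (mod 11) for each prime q ∈ {2, 5}.
8^5 ≡ 10 (mod 11)  [q = 2: ≢ 1 ✓]
8^2 ≡ 9 (mod 11)  [q = 5: ≢ 1 ✓]
All checks pass, so 8 has order 10 and is a primitive root modulo 11.

Yes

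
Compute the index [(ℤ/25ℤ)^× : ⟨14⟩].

2

Since 14 ∈ (Z/25Z)^×, its order divides φ(25) = φ(5^2) = 5·(5−1) = 20 = 2^2 · 5.
Divisors of 20: 1, 2, 4, 5, 10, 20.
Evaluate successive powers at the divisors of 20:
14^1 ≡ 14 (mod 25)
14^2 ≡ 21 (mod 25)
14^4 ≡ 16 (mod 25)
14^5 ≡ 24 (mod 25)
14^10 ≡ 1 (mod 25) ✓
Thus |⟨14⟩| = ord(14) = 10.
The index is φ(25) / ord(14) = 20 / 10 = 2.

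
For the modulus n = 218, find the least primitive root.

φ(218) = φ(2)·φ(109) = 1·108 = 108 = 2^2 · 3^3.
Test candidates g = 2, 3, … against the prime factors q ∈ {2, 3} of φ(218): g is a generator iff g^(108/q) ≢ 1 for every such q.
g = 2: gcd(2, 218) = 2 > 1, not a unit — skip.
g = 3: 3^54 ≡ 1 — hits 1, so not a primitive root.
g = 4: gcd(4, 218) = 2 > 1, not a unit — skip.
g = 5: 5^54 ≡ 1 — hits 1, so not a primitive root.
g = 6: gcd(6, 218) = 2 > 1, not a unit — skip.
g = 7: 7^54 ≡ 1 — hits 1, so not a primitive root.
g = 8: gcd(8, 218) = 2 > 1, not a unit — skip.
g = 9: 9^54 ≡ 1 — hits 1, so not a primitive root.
g = 10: gcd(10, 218) = 2 > 1, not a unit — skip.
g = 11: 11^54 ≡ 217; 11^36 ≡ 45 — none is 1, so 11 is a primitive root.
Hence the least primitive root of 218 is 11.

11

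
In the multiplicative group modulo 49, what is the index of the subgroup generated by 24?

1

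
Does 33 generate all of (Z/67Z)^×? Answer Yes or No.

φ(67) = 67 − 1 = 66 = 2 · 3 · 11.
It suffices to check that the order of 33 is not a proper divisor of 66: compute 33^(66/q) for q ∈ {2, 3, 11}.
33^33 ≡ 1 (mod 67)  [q = 2: ≡ 1 ✗]
33^22 ≡ 29 (mod 67)  [q = 3: ≢ 1 ✓]
33^6 ≡ 22 (mod 67)  [q = 11: ≢ 1 ✓]
33^33 ≡ 1 shows ord(33) | 33, strictly less than φ(67); not a primitive root.

No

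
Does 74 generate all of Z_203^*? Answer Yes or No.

No

203 = 7 · 29 is a product of two distinct odd primes, so (Z/203Z)^× ≅ (Z/7Z)^× × (Z/29Z)^× is not cyclic.
No primitive root modulo 203 exists; in particular 74 is not one.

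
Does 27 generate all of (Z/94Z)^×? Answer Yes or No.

No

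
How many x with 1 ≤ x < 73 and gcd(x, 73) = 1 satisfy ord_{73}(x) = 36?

12

φ(73) = 73 − 1 = 72 = 2^3 · 3^2.
In a cyclic group of order 72, there are φ(d) elements of order d for each divisor d of 72, and zero for non-divisors.
36 = 2^2 · 3^2 divides 72, and φ(36) = 12.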